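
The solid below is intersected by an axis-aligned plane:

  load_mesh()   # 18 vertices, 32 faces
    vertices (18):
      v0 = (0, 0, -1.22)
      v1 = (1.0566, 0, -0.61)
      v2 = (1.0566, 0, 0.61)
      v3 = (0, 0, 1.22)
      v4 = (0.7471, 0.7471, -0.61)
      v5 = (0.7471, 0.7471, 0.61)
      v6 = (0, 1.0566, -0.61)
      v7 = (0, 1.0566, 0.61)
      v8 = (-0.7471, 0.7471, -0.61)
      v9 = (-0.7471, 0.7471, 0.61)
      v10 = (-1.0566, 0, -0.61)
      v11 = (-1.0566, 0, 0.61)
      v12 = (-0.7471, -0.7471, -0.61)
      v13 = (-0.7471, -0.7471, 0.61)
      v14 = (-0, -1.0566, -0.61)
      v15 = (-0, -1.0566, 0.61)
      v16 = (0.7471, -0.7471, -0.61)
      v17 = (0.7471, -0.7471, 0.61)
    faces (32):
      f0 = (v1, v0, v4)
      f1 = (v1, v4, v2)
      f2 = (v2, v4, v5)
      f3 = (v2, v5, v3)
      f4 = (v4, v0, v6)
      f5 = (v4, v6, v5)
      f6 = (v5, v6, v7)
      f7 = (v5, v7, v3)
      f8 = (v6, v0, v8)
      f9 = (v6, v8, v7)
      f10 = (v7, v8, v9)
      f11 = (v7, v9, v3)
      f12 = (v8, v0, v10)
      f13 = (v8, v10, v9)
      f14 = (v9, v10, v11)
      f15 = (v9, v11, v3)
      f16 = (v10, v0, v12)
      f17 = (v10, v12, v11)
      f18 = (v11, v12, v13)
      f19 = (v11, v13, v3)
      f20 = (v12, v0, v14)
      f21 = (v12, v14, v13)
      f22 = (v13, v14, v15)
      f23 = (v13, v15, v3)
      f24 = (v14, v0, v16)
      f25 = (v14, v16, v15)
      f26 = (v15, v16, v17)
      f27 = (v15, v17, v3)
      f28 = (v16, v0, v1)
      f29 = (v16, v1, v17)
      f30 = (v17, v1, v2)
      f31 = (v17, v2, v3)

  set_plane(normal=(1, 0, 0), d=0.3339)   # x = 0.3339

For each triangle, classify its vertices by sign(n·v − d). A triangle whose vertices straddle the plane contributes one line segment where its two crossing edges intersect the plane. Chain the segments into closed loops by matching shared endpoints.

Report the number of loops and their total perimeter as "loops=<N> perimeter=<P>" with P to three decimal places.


Straddling triangles (12 of 32):
  (v1,v0,v4) [+-+] → (0.3339, 0, -1.02723)–(0.3339, 0.3339, -0.947374)  len=0.3433
  (v2,v5,v3) [++-] → (0.3339, 0.3339, 0.947374)–(0.3339, 0, 1.02723)  len=0.3433
  (v4,v0,v6) [+--] → (0.3339, 0.3339, -0.947374)–(0.3339, 0.918276, -0.61)  len=0.6748
  (v4,v6,v5) [+-+] → (0.3339, 0.918276, -0.61)–(0.3339, 0.918276, -0.0647477)  len=0.5453
  (v5,v6,v7) [+--] → (0.3339, 0.918276, -0.0647477)–(0.3339, 0.918276, 0.61)  len=0.6747
  (v5,v7,v3) [+--] → (0.3339, 0.918276, 0.61)–(0.3339, 0.3339, 0.947374)  len=0.6748
  (v14,v0,v16) [--+] → (0.3339, -0.3339, -0.947374)–(0.3339, -0.918276, -0.61)  len=0.6748
  (v14,v16,v15) [-+-] → (0.3339, -0.918276, -0.61)–(0.3339, -0.918276, 0.0647477)  len=0.6747
  (v15,v16,v17) [-++] → (0.3339, -0.918276, 0.0647477)–(0.3339, -0.918276, 0.61)  len=0.5453
  (v15,v17,v3) [-+-] → (0.3339, -0.918276, 0.61)–(0.3339, -0.3339, 0.947374)  len=0.6748
  (v16,v0,v1) [+-+] → (0.3339, -0.3339, -0.947374)–(0.3339, 0, -1.02723)  len=0.3433
  (v17,v2,v3) [++-] → (0.3339, 0, 1.02723)–(0.3339, -0.3339, 0.947374)  len=0.3433

Chained into 1 loop(s):
  loop 1: 12 segments, perimeter = 6.5124
Total perimeter = 6.512

loops=1 perimeter=6.512


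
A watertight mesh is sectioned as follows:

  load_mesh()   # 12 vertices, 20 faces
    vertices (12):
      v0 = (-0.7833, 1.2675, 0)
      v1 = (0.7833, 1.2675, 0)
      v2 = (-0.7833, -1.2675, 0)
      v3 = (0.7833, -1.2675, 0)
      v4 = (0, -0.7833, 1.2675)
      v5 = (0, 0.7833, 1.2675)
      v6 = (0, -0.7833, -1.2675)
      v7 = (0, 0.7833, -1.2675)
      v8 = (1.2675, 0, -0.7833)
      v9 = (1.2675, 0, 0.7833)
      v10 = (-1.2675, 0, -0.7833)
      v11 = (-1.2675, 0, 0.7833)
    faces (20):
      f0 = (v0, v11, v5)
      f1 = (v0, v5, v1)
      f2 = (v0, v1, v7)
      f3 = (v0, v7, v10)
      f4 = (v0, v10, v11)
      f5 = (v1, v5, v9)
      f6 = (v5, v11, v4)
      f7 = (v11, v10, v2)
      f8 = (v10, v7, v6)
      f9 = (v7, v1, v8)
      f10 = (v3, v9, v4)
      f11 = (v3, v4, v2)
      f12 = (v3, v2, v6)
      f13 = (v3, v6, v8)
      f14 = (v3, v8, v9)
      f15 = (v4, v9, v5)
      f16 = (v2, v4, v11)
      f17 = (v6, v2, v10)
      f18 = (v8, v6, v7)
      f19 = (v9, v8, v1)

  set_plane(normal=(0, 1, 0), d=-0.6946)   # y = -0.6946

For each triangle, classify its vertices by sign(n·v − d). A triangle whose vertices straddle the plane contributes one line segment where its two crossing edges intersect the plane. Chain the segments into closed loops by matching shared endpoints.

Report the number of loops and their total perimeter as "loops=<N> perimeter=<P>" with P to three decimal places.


loops=1 perimeter=6.888

Straddling triangles (10 of 20):
  (v5,v11,v4) [++-] → (-0.14353, -0.6946, 1.21267)–(0, -0.6946, 1.2675)  len=0.1536
  (v11,v10,v2) [++-] → (-1.00215, -0.6946, -0.354045)–(-1.00215, -0.6946, 0.354045)  len=0.7081
  (v10,v7,v6) [++-] → (0, -0.6946, -1.2675)–(-0.14353, -0.6946, -1.21267)  len=0.1536
  (v3,v9,v4) [-+-] → (1.00215, -0.6946, 0.354045)–(0.14353, -0.6946, 1.21267)  len=1.2143
  (v3,v6,v8) [--+] → (0.14353, -0.6946, -1.21267)–(1.00215, -0.6946, -0.354045)  len=1.2143
  (v3,v8,v9) [-++] → (1.00215, -0.6946, -0.354045)–(1.00215, -0.6946, 0.354045)  len=0.7081
  (v4,v9,v5) [-++] → (0.14353, -0.6946, 1.21267)–(0, -0.6946, 1.2675)  len=0.1536
  (v2,v4,v11) [--+] → (-0.14353, -0.6946, 1.21267)–(-1.00215, -0.6946, 0.354045)  len=1.2143
  (v6,v2,v10) [--+] → (-1.00215, -0.6946, -0.354045)–(-0.14353, -0.6946, -1.21267)  len=1.2143
  (v8,v6,v7) [+-+] → (0.14353, -0.6946, -1.21267)–(0, -0.6946, -1.2675)  len=0.1536

Chained into 1 loop(s):
  loop 1: 10 segments, perimeter = 6.8879
Total perimeter = 6.888


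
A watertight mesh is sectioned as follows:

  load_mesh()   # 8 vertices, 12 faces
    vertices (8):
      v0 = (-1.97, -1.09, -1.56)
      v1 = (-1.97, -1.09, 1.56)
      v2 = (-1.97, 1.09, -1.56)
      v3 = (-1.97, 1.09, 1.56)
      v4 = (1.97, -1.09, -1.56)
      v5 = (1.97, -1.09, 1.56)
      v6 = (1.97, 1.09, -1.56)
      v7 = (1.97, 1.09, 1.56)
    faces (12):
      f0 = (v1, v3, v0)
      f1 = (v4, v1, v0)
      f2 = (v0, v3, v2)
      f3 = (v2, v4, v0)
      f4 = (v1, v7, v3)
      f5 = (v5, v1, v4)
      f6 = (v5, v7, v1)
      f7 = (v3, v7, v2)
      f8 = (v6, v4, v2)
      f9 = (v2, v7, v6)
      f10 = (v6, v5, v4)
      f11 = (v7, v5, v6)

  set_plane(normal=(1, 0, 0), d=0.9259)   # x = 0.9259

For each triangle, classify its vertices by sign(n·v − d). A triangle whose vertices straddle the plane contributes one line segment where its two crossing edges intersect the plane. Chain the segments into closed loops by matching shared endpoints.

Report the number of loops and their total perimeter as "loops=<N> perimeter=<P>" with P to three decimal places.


loops=1 perimeter=10.600

Straddling triangles (8 of 12):
  (v4,v1,v0) [+--] → (0.9259, -1.09, -0.7332)–(0.9259, -1.09, -1.56)  len=0.8268
  (v2,v4,v0) [-+-] → (0.9259, -0.5123, -1.56)–(0.9259, -1.09, -1.56)  len=0.5777
  (v1,v7,v3) [-+-] → (0.9259, 0.5123, 1.56)–(0.9259, 1.09, 1.56)  len=0.5777
  (v5,v1,v4) [+-+] → (0.9259, -1.09, 1.56)–(0.9259, -1.09, -0.7332)  len=2.2932
  (v5,v7,v1) [++-] → (0.9259, 0.5123, 1.56)–(0.9259, -1.09, 1.56)  len=1.6023
  (v3,v7,v2) [-+-] → (0.9259, 1.09, 1.56)–(0.9259, 1.09, 0.7332)  len=0.8268
  (v6,v4,v2) [++-] → (0.9259, -0.5123, -1.56)–(0.9259, 1.09, -1.56)  len=1.6023
  (v2,v7,v6) [-++] → (0.9259, 1.09, 0.7332)–(0.9259, 1.09, -1.56)  len=2.2932

Chained into 1 loop(s):
  loop 1: 8 segments, perimeter = 10.6000
Total perimeter = 10.600


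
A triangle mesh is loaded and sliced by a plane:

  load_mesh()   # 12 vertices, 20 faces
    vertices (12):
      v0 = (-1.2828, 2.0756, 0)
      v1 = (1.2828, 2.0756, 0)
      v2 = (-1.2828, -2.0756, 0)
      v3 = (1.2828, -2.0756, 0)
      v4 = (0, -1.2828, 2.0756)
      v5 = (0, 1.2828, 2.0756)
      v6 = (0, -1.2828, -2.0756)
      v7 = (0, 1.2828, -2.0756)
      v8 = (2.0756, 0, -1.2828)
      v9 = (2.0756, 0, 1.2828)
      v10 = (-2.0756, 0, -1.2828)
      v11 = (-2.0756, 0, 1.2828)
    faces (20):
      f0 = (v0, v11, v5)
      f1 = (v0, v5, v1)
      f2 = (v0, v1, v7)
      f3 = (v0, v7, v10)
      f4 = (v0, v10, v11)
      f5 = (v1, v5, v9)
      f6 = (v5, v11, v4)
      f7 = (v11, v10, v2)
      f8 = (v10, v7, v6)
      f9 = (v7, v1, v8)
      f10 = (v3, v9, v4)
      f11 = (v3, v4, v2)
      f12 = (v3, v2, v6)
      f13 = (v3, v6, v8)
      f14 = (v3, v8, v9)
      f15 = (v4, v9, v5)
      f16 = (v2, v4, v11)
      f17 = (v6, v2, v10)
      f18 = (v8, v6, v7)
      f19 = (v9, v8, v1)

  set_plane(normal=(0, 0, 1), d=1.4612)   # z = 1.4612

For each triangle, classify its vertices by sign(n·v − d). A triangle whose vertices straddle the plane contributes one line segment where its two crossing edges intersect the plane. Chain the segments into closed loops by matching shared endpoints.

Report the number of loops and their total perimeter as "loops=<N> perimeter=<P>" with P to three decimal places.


loops=1 perimeter=9.625

Straddling triangles (8 of 20):
  (v0,v11,v5) [--+] → (-1.60854, 0.288662, 1.4612)–(-0.379723, 1.51748, 1.4612)  len=1.7378
  (v0,v5,v1) [-+-] → (-0.379723, 1.51748, 1.4612)–(0.379723, 1.51748, 1.4612)  len=0.7594
  (v1,v5,v9) [-+-] → (0.379723, 1.51748, 1.4612)–(1.60854, 0.288662, 1.4612)  len=1.7378
  (v5,v11,v4) [+-+] → (-1.60854, 0.288662, 1.4612)–(-1.60854, -0.288662, 1.4612)  len=0.5773
  (v3,v9,v4) [--+] → (1.60854, -0.288662, 1.4612)–(0.379723, -1.51748, 1.4612)  len=1.7378
  (v3,v4,v2) [-+-] → (0.379723, -1.51748, 1.4612)–(-0.379723, -1.51748, 1.4612)  len=0.7594
  (v4,v9,v5) [+-+] → (1.60854, -0.288662, 1.4612)–(1.60854, 0.288662, 1.4612)  len=0.5773
  (v2,v4,v11) [-+-] → (-0.379723, -1.51748, 1.4612)–(-1.60854, -0.288662, 1.4612)  len=1.7378

Chained into 1 loop(s):
  loop 1: 8 segments, perimeter = 9.6248
Total perimeter = 9.625


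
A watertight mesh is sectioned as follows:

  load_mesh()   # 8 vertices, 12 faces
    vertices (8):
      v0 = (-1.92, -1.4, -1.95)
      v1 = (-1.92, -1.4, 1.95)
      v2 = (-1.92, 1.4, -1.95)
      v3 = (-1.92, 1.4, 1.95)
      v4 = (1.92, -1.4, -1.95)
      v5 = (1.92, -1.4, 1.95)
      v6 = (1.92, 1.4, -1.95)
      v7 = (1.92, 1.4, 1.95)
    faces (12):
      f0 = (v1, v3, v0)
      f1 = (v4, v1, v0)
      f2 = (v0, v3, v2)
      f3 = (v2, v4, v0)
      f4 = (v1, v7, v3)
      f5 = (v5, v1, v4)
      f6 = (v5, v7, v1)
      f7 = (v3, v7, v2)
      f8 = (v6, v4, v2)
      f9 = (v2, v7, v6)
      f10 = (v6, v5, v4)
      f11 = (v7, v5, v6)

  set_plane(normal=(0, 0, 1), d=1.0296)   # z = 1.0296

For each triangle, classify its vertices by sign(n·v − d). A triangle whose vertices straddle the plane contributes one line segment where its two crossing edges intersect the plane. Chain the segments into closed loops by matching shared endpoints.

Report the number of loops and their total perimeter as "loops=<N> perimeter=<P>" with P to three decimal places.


loops=1 perimeter=13.280

Straddling triangles (8 of 12):
  (v1,v3,v0) [++-] → (-1.92, 0.7392, 1.0296)–(-1.92, -1.4, 1.0296)  len=2.1392
  (v4,v1,v0) [-+-] → (-1.01376, -1.4, 1.0296)–(-1.92, -1.4, 1.0296)  len=0.9062
  (v0,v3,v2) [-+-] → (-1.92, 0.7392, 1.0296)–(-1.92, 1.4, 1.0296)  len=0.6608
  (v5,v1,v4) [++-] → (-1.01376, -1.4, 1.0296)–(1.92, -1.4, 1.0296)  len=2.9338
  (v3,v7,v2) [++-] → (1.01376, 1.4, 1.0296)–(-1.92, 1.4, 1.0296)  len=2.9338
  (v2,v7,v6) [-+-] → (1.01376, 1.4, 1.0296)–(1.92, 1.4, 1.0296)  len=0.9062
  (v6,v5,v4) [-+-] → (1.92, -0.7392, 1.0296)–(1.92, -1.4, 1.0296)  len=0.6608
  (v7,v5,v6) [++-] → (1.92, -0.7392, 1.0296)–(1.92, 1.4, 1.0296)  len=2.1392

Chained into 1 loop(s):
  loop 1: 8 segments, perimeter = 13.2800
Total perimeter = 13.280


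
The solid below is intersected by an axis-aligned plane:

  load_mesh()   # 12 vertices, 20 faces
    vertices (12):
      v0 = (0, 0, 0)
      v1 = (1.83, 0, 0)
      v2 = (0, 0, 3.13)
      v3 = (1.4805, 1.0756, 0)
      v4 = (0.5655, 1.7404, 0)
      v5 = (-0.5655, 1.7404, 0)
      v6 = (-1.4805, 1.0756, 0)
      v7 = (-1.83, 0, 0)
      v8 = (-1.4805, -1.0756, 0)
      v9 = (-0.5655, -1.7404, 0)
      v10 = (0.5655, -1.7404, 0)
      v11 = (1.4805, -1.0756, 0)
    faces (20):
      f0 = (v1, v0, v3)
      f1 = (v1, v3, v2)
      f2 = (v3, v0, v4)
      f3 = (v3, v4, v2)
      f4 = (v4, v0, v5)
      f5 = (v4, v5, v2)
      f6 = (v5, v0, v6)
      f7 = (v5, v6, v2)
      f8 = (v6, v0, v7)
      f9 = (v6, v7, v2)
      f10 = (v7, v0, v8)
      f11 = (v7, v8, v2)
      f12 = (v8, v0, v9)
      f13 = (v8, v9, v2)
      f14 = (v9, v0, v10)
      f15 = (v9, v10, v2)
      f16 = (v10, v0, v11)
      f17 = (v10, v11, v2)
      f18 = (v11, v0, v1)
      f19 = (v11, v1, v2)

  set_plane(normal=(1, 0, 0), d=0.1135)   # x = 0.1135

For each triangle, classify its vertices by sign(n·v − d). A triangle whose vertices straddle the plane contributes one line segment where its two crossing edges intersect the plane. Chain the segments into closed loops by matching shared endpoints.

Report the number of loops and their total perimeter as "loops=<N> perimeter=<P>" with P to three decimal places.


Straddling triangles (12 of 20):
  (v1,v0,v3) [+-+] → (0.1135, 0, 0)–(0.1135, 0.082459, 0)  len=0.0825
  (v1,v3,v2) [++-] → (0.1135, 0.082459, 2.89004)–(0.1135, 0, 2.93587)  len=0.0943
  (v3,v0,v4) [+-+] → (0.1135, 0.082459, 0)–(0.1135, 0.349311, 0)  len=0.2669
  (v3,v4,v2) [++-] → (0.1135, 0.349311, 2.50179)–(0.1135, 0.082459, 2.89004)  len=0.4711
  (v4,v0,v5) [+--] → (0.1135, 0.349311, 0)–(0.1135, 1.7404, 0)  len=1.3911
  (v4,v5,v2) [+--] → (0.1135, 1.7404, 0)–(0.1135, 0.349311, 2.50179)  len=2.8625
  (v9,v0,v10) [--+] → (0.1135, -0.349311, 0)–(0.1135, -1.7404, 0)  len=1.3911
  (v9,v10,v2) [-+-] → (0.1135, -1.7404, 0)–(0.1135, -0.349311, 2.50179)  len=2.8625
  (v10,v0,v11) [+-+] → (0.1135, -0.349311, 0)–(0.1135, -0.082459, 0)  len=0.2669
  (v10,v11,v2) [++-] → (0.1135, -0.082459, 2.89004)–(0.1135, -0.349311, 2.50179)  len=0.4711
  (v11,v0,v1) [+-+] → (0.1135, -0.082459, 0)–(0.1135, 0, 0)  len=0.0825
  (v11,v1,v2) [++-] → (0.1135, 0, 2.93587)–(0.1135, -0.082459, 2.89004)  len=0.0943

Chained into 1 loop(s):
  loop 1: 12 segments, perimeter = 10.3368
Total perimeter = 10.337

loops=1 perimeter=10.337


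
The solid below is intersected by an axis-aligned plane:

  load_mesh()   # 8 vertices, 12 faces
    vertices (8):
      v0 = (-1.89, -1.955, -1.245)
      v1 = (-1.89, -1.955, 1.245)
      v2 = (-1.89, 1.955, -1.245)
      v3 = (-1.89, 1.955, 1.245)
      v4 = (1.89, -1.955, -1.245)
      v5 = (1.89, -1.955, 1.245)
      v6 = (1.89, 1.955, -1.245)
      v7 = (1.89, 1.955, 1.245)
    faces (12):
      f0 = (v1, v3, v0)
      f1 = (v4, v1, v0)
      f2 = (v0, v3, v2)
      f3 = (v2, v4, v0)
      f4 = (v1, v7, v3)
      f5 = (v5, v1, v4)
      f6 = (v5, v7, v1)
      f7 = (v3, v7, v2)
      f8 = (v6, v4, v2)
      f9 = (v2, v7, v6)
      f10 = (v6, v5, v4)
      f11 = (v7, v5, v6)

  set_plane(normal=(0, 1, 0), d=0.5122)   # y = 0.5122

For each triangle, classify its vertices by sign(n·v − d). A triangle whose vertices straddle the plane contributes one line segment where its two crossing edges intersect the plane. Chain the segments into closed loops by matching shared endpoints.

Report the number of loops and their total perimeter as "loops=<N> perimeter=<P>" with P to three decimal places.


Straddling triangles (8 of 12):
  (v1,v3,v0) [-+-] → (-1.89, 0.5122, 1.245)–(-1.89, 0.5122, 0.326184)  len=0.9188
  (v0,v3,v2) [-++] → (-1.89, 0.5122, 0.326184)–(-1.89, 0.5122, -1.245)  len=1.5712
  (v2,v4,v0) [+--] → (-0.49517, 0.5122, -1.245)–(-1.89, 0.5122, -1.245)  len=1.3948
  (v1,v7,v3) [-++] → (0.49517, 0.5122, 1.245)–(-1.89, 0.5122, 1.245)  len=2.3852
  (v5,v7,v1) [-+-] → (1.89, 0.5122, 1.245)–(0.49517, 0.5122, 1.245)  len=1.3948
  (v6,v4,v2) [+-+] → (1.89, 0.5122, -1.245)–(-0.49517, 0.5122, -1.245)  len=2.3852
  (v6,v5,v4) [+--] → (1.89, 0.5122, -0.326184)–(1.89, 0.5122, -1.245)  len=0.9188
  (v7,v5,v6) [+-+] → (1.89, 0.5122, 1.245)–(1.89, 0.5122, -0.326184)  len=1.5712

Chained into 1 loop(s):
  loop 1: 8 segments, perimeter = 12.5400
Total perimeter = 12.540

loops=1 perimeter=12.540


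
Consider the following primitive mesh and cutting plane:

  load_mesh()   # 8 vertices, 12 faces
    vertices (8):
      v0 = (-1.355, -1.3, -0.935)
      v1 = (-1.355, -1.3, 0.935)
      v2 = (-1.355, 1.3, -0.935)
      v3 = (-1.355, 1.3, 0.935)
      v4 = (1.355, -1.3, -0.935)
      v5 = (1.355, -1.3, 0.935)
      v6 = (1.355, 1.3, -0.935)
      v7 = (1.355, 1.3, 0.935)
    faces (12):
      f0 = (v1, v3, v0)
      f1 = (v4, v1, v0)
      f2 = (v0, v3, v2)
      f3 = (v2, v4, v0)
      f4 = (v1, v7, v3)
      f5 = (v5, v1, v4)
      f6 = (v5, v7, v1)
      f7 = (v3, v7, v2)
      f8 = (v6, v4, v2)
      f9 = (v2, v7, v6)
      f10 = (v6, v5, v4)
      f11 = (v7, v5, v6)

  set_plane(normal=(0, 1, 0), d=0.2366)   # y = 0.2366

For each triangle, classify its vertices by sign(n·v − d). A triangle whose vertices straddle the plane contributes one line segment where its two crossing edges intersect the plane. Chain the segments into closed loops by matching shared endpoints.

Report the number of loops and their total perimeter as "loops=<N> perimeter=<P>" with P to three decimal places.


Straddling triangles (8 of 12):
  (v1,v3,v0) [-+-] → (-1.355, 0.2366, 0.935)–(-1.355, 0.2366, 0.17017)  len=0.7648
  (v0,v3,v2) [-++] → (-1.355, 0.2366, 0.17017)–(-1.355, 0.2366, -0.935)  len=1.1052
  (v2,v4,v0) [+--] → (-0.24661, 0.2366, -0.935)–(-1.355, 0.2366, -0.935)  len=1.1084
  (v1,v7,v3) [-++] → (0.24661, 0.2366, 0.935)–(-1.355, 0.2366, 0.935)  len=1.6016
  (v5,v7,v1) [-+-] → (1.355, 0.2366, 0.935)–(0.24661, 0.2366, 0.935)  len=1.1084
  (v6,v4,v2) [+-+] → (1.355, 0.2366, -0.935)–(-0.24661, 0.2366, -0.935)  len=1.6016
  (v6,v5,v4) [+--] → (1.355, 0.2366, -0.17017)–(1.355, 0.2366, -0.935)  len=0.7648
  (v7,v5,v6) [+-+] → (1.355, 0.2366, 0.935)–(1.355, 0.2366, -0.17017)  len=1.1052

Chained into 1 loop(s):
  loop 1: 8 segments, perimeter = 9.1600
Total perimeter = 9.160

loops=1 perimeter=9.160


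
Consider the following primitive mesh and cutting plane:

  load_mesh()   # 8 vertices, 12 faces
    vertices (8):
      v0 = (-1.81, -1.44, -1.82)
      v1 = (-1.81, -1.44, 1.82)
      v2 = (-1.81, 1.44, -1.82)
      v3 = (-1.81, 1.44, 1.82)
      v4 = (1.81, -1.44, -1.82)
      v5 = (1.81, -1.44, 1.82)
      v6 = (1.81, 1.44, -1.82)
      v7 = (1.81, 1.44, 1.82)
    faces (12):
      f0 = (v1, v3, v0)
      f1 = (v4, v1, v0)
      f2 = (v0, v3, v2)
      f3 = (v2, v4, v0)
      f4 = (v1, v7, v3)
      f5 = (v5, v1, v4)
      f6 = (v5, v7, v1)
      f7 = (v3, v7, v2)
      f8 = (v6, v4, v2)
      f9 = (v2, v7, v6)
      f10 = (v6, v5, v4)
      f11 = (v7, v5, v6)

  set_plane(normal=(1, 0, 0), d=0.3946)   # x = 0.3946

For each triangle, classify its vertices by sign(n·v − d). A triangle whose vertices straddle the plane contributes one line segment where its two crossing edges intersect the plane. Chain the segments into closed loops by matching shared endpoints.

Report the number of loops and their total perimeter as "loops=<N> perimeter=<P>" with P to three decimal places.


Straddling triangles (8 of 12):
  (v4,v1,v0) [+--] → (0.3946, -1.44, -0.39678)–(0.3946, -1.44, -1.82)  len=1.4232
  (v2,v4,v0) [-+-] → (0.3946, -0.313936, -1.82)–(0.3946, -1.44, -1.82)  len=1.1261
  (v1,v7,v3) [-+-] → (0.3946, 0.313936, 1.82)–(0.3946, 1.44, 1.82)  len=1.1261
  (v5,v1,v4) [+-+] → (0.3946, -1.44, 1.82)–(0.3946, -1.44, -0.39678)  len=2.2168
  (v5,v7,v1) [++-] → (0.3946, 0.313936, 1.82)–(0.3946, -1.44, 1.82)  len=1.7539
  (v3,v7,v2) [-+-] → (0.3946, 1.44, 1.82)–(0.3946, 1.44, 0.39678)  len=1.4232
  (v6,v4,v2) [++-] → (0.3946, -0.313936, -1.82)–(0.3946, 1.44, -1.82)  len=1.7539
  (v2,v7,v6) [-++] → (0.3946, 1.44, 0.39678)–(0.3946, 1.44, -1.82)  len=2.2168

Chained into 1 loop(s):
  loop 1: 8 segments, perimeter = 13.0400
Total perimeter = 13.040

loops=1 perimeter=13.040


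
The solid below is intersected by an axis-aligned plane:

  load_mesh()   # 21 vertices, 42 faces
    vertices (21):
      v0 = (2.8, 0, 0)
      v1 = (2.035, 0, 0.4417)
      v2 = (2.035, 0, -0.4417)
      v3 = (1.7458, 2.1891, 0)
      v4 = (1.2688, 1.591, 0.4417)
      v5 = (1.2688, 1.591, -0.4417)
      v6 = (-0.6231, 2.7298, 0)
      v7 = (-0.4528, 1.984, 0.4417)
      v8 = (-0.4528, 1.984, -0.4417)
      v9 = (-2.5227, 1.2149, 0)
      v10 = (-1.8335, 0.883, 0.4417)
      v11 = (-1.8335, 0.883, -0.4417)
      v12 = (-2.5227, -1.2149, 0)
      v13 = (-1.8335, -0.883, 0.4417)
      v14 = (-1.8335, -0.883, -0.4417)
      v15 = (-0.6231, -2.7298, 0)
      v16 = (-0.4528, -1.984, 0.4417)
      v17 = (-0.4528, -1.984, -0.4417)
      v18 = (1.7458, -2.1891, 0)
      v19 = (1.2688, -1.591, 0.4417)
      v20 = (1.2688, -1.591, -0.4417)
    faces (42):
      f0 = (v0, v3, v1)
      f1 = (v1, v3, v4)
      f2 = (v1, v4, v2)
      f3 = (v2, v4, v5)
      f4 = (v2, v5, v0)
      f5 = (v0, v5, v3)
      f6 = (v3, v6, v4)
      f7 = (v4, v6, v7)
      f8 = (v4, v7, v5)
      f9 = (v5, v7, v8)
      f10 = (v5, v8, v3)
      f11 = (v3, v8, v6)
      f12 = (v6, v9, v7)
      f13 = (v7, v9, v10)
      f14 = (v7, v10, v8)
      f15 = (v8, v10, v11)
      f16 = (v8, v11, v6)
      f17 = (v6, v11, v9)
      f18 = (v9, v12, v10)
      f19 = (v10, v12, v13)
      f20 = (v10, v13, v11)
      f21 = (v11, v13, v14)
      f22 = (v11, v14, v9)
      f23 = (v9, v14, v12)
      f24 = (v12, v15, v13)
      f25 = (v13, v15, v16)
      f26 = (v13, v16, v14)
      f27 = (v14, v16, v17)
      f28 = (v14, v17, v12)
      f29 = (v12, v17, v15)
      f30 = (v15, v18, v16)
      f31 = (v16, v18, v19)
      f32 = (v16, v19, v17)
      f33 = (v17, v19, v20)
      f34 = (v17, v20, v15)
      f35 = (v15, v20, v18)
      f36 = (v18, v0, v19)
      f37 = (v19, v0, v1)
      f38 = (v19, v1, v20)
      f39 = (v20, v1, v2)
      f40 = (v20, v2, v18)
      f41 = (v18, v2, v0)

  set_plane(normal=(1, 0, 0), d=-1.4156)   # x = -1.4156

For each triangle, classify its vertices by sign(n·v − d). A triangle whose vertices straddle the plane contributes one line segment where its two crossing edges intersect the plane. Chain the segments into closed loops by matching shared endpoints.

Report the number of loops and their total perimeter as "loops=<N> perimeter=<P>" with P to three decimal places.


loops=2 perimeter=5.711

Straddling triangles (12 of 42):
  (v6,v9,v7) [+-+] → (-1.4156, 2.09779, 0)–(-1.4156, 1.62626, 0.236246)  len=0.5274
  (v7,v9,v10) [+--] → (-1.4156, 1.62626, 0.236246)–(-1.4156, 1.21624, 0.4417)  len=0.4586
  (v7,v10,v8) [+-+] → (-1.4156, 1.21624, 0.4417)–(-1.4156, 1.21624, 0.174319)  len=0.2674
  (v8,v10,v11) [+--] → (-1.4156, 1.21624, 0.174319)–(-1.4156, 1.21624, -0.4417)  len=0.6160
  (v8,v11,v6) [+-+] → (-1.4156, 1.21624, -0.4417)–(-1.4156, 1.52062, -0.2892)  len=0.3404
  (v6,v11,v9) [+--] → (-1.4156, 1.52062, -0.2892)–(-1.4156, 2.09779, 0)  len=0.6456
  (v12,v15,v13) [-+-] → (-1.4156, -2.09779, 0)–(-1.4156, -1.52062, 0.2892)  len=0.6456
  (v13,v15,v16) [-++] → (-1.4156, -1.52062, 0.2892)–(-1.4156, -1.21624, 0.4417)  len=0.3404
  (v13,v16,v14) [-+-] → (-1.4156, -1.21624, 0.4417)–(-1.4156, -1.21624, -0.174319)  len=0.6160
  (v14,v16,v17) [-++] → (-1.4156, -1.21624, -0.174319)–(-1.4156, -1.21624, -0.4417)  len=0.2674
  (v14,v17,v12) [-+-] → (-1.4156, -1.21624, -0.4417)–(-1.4156, -1.62626, -0.236246)  len=0.4586
  (v12,v17,v15) [-++] → (-1.4156, -1.62626, -0.236246)–(-1.4156, -2.09779, 0)  len=0.5274

Chained into 2 loop(s):
  loop 1: 6 segments, perimeter = 2.8554
  loop 2: 6 segments, perimeter = 2.8554
Total perimeter = 5.711


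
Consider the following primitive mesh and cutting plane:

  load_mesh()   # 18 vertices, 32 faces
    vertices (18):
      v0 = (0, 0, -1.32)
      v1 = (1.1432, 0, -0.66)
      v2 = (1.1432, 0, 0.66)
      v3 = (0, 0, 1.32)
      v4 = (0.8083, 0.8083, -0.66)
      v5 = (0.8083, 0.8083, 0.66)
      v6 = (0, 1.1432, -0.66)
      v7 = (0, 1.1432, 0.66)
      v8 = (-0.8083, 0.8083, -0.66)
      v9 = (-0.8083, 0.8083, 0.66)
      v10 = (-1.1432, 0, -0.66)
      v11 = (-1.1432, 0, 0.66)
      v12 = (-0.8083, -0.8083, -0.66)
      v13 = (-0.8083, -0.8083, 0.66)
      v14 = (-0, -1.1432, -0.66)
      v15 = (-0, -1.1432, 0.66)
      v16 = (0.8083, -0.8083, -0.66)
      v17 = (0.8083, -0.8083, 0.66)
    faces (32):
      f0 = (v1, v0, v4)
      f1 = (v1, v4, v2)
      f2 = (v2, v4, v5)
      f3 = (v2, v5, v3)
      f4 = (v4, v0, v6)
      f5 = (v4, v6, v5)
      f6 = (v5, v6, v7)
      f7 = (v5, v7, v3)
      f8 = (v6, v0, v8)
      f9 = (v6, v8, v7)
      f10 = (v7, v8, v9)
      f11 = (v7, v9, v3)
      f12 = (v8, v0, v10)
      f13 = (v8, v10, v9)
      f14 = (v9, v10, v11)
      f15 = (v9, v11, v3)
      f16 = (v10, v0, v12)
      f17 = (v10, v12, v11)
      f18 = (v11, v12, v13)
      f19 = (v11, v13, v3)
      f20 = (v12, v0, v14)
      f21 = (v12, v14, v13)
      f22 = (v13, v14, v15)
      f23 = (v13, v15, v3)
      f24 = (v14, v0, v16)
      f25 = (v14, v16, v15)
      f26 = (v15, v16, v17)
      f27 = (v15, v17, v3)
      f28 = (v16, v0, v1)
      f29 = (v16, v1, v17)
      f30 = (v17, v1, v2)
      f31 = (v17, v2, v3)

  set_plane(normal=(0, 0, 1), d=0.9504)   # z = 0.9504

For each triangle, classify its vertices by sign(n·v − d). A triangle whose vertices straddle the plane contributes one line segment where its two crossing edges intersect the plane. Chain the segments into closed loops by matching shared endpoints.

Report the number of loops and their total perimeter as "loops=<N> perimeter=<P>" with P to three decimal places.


loops=1 perimeter=3.920

Straddling triangles (8 of 32):
  (v2,v5,v3) [--+] → (0.452648, 0.452648, 0.9504)–(0.640192, 0, 0.9504)  len=0.4900
  (v5,v7,v3) [--+] → (0, 0.640192, 0.9504)–(0.452648, 0.452648, 0.9504)  len=0.4900
  (v7,v9,v3) [--+] → (-0.452648, 0.452648, 0.9504)–(0, 0.640192, 0.9504)  len=0.4900
  (v9,v11,v3) [--+] → (-0.640192, 0, 0.9504)–(-0.452648, 0.452648, 0.9504)  len=0.4900
  (v11,v13,v3) [--+] → (-0.452648, -0.452648, 0.9504)–(-0.640192, 0, 0.9504)  len=0.4900
  (v13,v15,v3) [--+] → (0, -0.640192, 0.9504)–(-0.452648, -0.452648, 0.9504)  len=0.4900
  (v15,v17,v3) [--+] → (0.452648, -0.452648, 0.9504)–(0, -0.640192, 0.9504)  len=0.4900
  (v17,v2,v3) [--+] → (0.640192, 0, 0.9504)–(0.452648, -0.452648, 0.9504)  len=0.4900

Chained into 1 loop(s):
  loop 1: 8 segments, perimeter = 3.9197
Total perimeter = 3.920


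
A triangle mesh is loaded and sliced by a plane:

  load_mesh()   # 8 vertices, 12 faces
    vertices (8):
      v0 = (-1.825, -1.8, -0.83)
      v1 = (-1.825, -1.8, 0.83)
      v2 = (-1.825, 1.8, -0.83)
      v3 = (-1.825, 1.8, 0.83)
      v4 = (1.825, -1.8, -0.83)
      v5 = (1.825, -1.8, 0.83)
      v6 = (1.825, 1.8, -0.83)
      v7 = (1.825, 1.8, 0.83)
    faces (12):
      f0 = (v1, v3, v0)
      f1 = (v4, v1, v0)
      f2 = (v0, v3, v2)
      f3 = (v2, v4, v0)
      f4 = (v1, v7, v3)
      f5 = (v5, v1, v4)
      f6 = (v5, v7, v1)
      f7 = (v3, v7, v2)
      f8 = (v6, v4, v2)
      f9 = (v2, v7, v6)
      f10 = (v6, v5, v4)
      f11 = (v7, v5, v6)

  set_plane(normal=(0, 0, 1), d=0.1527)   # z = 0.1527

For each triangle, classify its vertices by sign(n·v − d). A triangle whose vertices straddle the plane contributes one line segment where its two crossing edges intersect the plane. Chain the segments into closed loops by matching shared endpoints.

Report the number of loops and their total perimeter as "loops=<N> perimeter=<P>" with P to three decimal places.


loops=1 perimeter=14.500

Straddling triangles (8 of 12):
  (v1,v3,v0) [++-] → (-1.825, 0.331157, 0.1527)–(-1.825, -1.8, 0.1527)  len=2.1312
  (v4,v1,v0) [-+-] → (-0.335756, -1.8, 0.1527)–(-1.825, -1.8, 0.1527)  len=1.4892
  (v0,v3,v2) [-+-] → (-1.825, 0.331157, 0.1527)–(-1.825, 1.8, 0.1527)  len=1.4688
  (v5,v1,v4) [++-] → (-0.335756, -1.8, 0.1527)–(1.825, -1.8, 0.1527)  len=2.1608
  (v3,v7,v2) [++-] → (0.335756, 1.8, 0.1527)–(-1.825, 1.8, 0.1527)  len=2.1608
  (v2,v7,v6) [-+-] → (0.335756, 1.8, 0.1527)–(1.825, 1.8, 0.1527)  len=1.4892
  (v6,v5,v4) [-+-] → (1.825, -0.331157, 0.1527)–(1.825, -1.8, 0.1527)  len=1.4688
  (v7,v5,v6) [++-] → (1.825, -0.331157, 0.1527)–(1.825, 1.8, 0.1527)  len=2.1312

Chained into 1 loop(s):
  loop 1: 8 segments, perimeter = 14.5000
Total perimeter = 14.500


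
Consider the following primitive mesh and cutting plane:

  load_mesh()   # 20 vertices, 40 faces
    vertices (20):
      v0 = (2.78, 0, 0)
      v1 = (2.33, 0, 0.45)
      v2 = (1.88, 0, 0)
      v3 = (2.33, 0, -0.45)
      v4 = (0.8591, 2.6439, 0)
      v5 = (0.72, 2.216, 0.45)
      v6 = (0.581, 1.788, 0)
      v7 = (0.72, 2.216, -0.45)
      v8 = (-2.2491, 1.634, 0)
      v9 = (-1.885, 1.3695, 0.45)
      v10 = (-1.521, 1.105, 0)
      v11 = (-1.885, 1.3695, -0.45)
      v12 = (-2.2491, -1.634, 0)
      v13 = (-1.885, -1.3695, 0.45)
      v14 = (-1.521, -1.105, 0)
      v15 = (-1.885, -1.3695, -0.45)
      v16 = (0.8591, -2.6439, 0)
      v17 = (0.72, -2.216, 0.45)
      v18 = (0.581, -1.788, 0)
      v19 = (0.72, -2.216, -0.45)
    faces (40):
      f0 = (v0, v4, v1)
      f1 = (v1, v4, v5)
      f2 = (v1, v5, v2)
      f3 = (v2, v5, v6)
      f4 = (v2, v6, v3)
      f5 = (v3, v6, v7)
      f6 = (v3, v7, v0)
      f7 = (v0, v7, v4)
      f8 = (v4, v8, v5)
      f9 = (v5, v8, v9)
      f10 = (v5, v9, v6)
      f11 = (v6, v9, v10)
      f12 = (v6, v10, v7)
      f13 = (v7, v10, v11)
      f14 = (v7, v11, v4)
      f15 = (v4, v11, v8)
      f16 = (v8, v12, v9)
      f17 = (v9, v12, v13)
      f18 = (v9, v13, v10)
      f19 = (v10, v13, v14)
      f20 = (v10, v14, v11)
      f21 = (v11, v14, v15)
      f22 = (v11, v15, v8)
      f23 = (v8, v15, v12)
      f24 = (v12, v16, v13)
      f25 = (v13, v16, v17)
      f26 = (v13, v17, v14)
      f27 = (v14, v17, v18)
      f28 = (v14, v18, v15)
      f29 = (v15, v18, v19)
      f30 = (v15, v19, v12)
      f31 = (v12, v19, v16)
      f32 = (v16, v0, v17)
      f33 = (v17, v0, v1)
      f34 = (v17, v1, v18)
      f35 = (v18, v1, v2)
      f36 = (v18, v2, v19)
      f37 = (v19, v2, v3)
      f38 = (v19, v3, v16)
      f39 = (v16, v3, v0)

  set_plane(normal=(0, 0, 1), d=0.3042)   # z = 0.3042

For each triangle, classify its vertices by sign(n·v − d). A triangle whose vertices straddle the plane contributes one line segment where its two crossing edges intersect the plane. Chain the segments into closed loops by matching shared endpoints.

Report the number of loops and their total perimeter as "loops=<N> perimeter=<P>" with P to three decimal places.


loops=2 perimeter=27.391

Straddling triangles (20 of 40):
  (v0,v4,v1) [--+] → (1.85343, 0.856624, 0.3042)–(2.4758, 0, 0.3042)  len=1.0588
  (v1,v4,v5) [+-+] → (1.85343, 0.856624, 0.3042)–(0.765068, 2.35464, 0.3042)  len=1.8516
  (v1,v5,v2) [++-] → (1.09584, 1.49802, 0.3042)–(2.1842, 0, 0.3042)  len=1.8516
  (v2,v5,v6) [-+-] → (1.09584, 1.49802, 0.3042)–(0.674964, 2.07733, 0.3042)  len=0.7161
  (v4,v8,v5) [--+] → (-0.241988, 2.02743, 0.3042)–(0.765068, 2.35464, 0.3042)  len=1.0589
  (v5,v8,v9) [+-+] → (-0.241988, 2.02743, 0.3042)–(-2.00297, 1.4552, 0.3042)  len=1.8516
  (v5,v9,v6) [++-] → (-1.08602, 1.50509, 0.3042)–(0.674964, 2.07733, 0.3042)  len=1.8516
  (v6,v9,v10) [-+-] → (-1.08602, 1.50509, 0.3042)–(-1.76706, 1.2838, 0.3042)  len=0.7161
  (v8,v12,v9) [--+] → (-2.00297, 0.396366, 0.3042)–(-2.00297, 1.4552, 0.3042)  len=1.0588
  (v9,v12,v13) [+-+] → (-2.00297, 0.396366, 0.3042)–(-2.00297, -1.4552, 0.3042)  len=1.8516
  (v9,v13,v10) [++-] → (-1.76706, -0.567762, 0.3042)–(-1.76706, 1.2838, 0.3042)  len=1.8516
  (v10,v13,v14) [-+-] → (-1.76706, -0.567762, 0.3042)–(-1.76706, -1.2838, 0.3042)  len=0.7160
  (v12,v16,v13) [--+] → (-0.995912, -1.78241, 0.3042)–(-2.00297, -1.4552, 0.3042)  len=1.0589
  (v13,v16,v17) [+-+] → (-0.995912, -1.78241, 0.3042)–(0.765068, -2.35464, 0.3042)  len=1.8516
  (v13,v17,v14) [++-] → (-0.006084, -1.85604, 0.3042)–(-1.76706, -1.2838, 0.3042)  len=1.8516
  (v14,v17,v18) [-+-] → (-0.006084, -1.85604, 0.3042)–(0.674964, -2.07733, 0.3042)  len=0.7161
  (v16,v0,v17) [--+] → (1.38744, -1.49802, 0.3042)–(0.765068, -2.35464, 0.3042)  len=1.0588
  (v17,v0,v1) [+-+] → (1.38744, -1.49802, 0.3042)–(2.4758, 0, 0.3042)  len=1.8516
  (v17,v1,v18) [++-] → (1.76332, -0.579312, 0.3042)–(0.674964, -2.07733, 0.3042)  len=1.8516
  (v18,v1,v2) [-+-] → (1.76332, -0.579312, 0.3042)–(2.1842, 0, 0.3042)  len=0.7161

Chained into 2 loop(s):
  loop 1: 10 segments, perimeter = 14.5524
  loop 2: 10 segments, perimeter = 12.8384
Total perimeter = 27.391


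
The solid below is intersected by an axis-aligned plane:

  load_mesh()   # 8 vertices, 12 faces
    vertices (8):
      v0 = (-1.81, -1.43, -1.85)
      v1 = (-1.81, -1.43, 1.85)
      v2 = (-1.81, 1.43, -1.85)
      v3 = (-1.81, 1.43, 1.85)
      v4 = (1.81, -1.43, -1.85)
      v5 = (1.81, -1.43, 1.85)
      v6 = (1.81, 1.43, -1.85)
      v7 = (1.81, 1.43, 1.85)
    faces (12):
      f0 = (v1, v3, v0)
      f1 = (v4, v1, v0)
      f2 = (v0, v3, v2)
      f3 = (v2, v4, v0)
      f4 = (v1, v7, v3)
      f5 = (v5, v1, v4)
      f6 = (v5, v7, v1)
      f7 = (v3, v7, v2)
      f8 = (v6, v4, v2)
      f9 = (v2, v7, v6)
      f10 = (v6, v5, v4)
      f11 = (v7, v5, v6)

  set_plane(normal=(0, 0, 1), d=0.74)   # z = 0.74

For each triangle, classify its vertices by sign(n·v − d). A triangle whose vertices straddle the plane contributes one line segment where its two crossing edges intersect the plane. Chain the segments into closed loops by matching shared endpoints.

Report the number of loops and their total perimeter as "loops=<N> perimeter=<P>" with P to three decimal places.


loops=1 perimeter=12.960

Straddling triangles (8 of 12):
  (v1,v3,v0) [++-] → (-1.81, 0.572, 0.74)–(-1.81, -1.43, 0.74)  len=2.0020
  (v4,v1,v0) [-+-] → (-0.724, -1.43, 0.74)–(-1.81, -1.43, 0.74)  len=1.0860
  (v0,v3,v2) [-+-] → (-1.81, 0.572, 0.74)–(-1.81, 1.43, 0.74)  len=0.8580
  (v5,v1,v4) [++-] → (-0.724, -1.43, 0.74)–(1.81, -1.43, 0.74)  len=2.5340
  (v3,v7,v2) [++-] → (0.724, 1.43, 0.74)–(-1.81, 1.43, 0.74)  len=2.5340
  (v2,v7,v6) [-+-] → (0.724, 1.43, 0.74)–(1.81, 1.43, 0.74)  len=1.0860
  (v6,v5,v4) [-+-] → (1.81, -0.572, 0.74)–(1.81, -1.43, 0.74)  len=0.8580
  (v7,v5,v6) [++-] → (1.81, -0.572, 0.74)–(1.81, 1.43, 0.74)  len=2.0020

Chained into 1 loop(s):
  loop 1: 8 segments, perimeter = 12.9600
Total perimeter = 12.960


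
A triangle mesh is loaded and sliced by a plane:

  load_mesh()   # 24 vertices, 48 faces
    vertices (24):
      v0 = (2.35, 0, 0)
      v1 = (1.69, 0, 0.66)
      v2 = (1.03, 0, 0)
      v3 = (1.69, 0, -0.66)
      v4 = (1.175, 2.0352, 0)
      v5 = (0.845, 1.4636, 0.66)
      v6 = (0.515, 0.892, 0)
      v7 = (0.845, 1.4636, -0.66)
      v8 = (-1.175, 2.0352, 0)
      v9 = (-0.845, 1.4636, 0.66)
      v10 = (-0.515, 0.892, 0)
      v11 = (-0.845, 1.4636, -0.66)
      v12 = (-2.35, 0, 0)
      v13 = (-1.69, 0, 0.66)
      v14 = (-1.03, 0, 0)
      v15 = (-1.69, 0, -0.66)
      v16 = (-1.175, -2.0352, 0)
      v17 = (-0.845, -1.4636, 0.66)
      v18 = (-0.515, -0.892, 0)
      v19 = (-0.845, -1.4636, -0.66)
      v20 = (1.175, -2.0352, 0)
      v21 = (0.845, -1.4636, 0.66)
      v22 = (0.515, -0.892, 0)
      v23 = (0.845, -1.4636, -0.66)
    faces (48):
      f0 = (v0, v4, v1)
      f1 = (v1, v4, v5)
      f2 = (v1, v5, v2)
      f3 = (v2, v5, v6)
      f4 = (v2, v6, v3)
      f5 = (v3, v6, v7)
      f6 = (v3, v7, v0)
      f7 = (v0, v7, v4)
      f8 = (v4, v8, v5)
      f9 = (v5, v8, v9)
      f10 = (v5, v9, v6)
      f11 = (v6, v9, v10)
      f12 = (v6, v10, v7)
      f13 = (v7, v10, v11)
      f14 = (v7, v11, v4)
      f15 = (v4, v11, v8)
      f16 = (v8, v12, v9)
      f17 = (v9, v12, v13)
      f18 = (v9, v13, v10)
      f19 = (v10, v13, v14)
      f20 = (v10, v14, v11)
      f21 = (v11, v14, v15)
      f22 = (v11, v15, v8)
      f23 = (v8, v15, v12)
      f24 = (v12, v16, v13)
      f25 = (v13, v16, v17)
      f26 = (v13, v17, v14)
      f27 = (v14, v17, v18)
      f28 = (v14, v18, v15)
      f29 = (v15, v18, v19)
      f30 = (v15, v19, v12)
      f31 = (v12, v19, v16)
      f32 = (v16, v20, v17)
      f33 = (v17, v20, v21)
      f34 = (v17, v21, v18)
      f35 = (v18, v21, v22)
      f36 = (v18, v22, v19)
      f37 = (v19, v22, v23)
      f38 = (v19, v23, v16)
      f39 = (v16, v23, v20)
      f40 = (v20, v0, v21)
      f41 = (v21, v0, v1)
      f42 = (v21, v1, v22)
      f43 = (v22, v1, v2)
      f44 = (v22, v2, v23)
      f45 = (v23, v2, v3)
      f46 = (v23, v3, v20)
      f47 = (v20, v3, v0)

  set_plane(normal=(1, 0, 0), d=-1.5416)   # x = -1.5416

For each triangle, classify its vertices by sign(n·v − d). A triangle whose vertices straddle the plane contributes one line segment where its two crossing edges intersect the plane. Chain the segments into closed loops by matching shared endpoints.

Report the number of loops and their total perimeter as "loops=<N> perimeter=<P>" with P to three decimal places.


Straddling triangles (14 of 48):
  (v8,v12,v9) [+-+] → (-1.5416, 1.40022, 0)–(-1.5416, 0.786162, 0.354514)  len=0.7090
  (v9,v12,v13) [+--] → (-1.5416, 0.786162, 0.354514)–(-1.5416, 0.257039, 0.66)  len=0.6110
  (v9,v13,v10) [+-+] → (-1.5416, 0.257039, 0.66)–(-1.5416, 0.112658, 0.576643)  len=0.1667
  (v10,v13,v14) [+-+] → (-1.5416, 0.112658, 0.576643)–(-1.5416, 0, 0.5116)  len=0.1301
  (v11,v14,v15) [++-] → (-1.5416, 0, -0.5116)–(-1.5416, 0.257039, -0.66)  len=0.2968
  (v11,v15,v8) [+-+] → (-1.5416, 0.257039, -0.66)–(-1.5416, 0.586454, -0.469817)  len=0.3804
  (v8,v15,v12) [+--] → (-1.5416, 0.586454, -0.469817)–(-1.5416, 1.40022, 0)  len=0.9396
  (v12,v16,v13) [-+-] → (-1.5416, -1.40022, 0)–(-1.5416, -0.586454, 0.469817)  len=0.9396
  (v13,v16,v17) [-++] → (-1.5416, -0.586454, 0.469817)–(-1.5416, -0.257039, 0.66)  len=0.3804
  (v13,v17,v14) [-++] → (-1.5416, -0.257039, 0.66)–(-1.5416, 0, 0.5116)  len=0.2968
  (v14,v18,v15) [++-] → (-1.5416, -0.112658, -0.576643)–(-1.5416, 0, -0.5116)  len=0.1301
  (v15,v18,v19) [-++] → (-1.5416, -0.112658, -0.576643)–(-1.5416, -0.257039, -0.66)  len=0.1667
  (v15,v19,v12) [-+-] → (-1.5416, -0.257039, -0.66)–(-1.5416, -0.786162, -0.354514)  len=0.6110
  (v12,v19,v16) [-++] → (-1.5416, -0.786162, -0.354514)–(-1.5416, -1.40022, 0)  len=0.7090

Chained into 1 loop(s):
  loop 1: 14 segments, perimeter = 6.4673
Total perimeter = 6.467

loops=1 perimeter=6.467


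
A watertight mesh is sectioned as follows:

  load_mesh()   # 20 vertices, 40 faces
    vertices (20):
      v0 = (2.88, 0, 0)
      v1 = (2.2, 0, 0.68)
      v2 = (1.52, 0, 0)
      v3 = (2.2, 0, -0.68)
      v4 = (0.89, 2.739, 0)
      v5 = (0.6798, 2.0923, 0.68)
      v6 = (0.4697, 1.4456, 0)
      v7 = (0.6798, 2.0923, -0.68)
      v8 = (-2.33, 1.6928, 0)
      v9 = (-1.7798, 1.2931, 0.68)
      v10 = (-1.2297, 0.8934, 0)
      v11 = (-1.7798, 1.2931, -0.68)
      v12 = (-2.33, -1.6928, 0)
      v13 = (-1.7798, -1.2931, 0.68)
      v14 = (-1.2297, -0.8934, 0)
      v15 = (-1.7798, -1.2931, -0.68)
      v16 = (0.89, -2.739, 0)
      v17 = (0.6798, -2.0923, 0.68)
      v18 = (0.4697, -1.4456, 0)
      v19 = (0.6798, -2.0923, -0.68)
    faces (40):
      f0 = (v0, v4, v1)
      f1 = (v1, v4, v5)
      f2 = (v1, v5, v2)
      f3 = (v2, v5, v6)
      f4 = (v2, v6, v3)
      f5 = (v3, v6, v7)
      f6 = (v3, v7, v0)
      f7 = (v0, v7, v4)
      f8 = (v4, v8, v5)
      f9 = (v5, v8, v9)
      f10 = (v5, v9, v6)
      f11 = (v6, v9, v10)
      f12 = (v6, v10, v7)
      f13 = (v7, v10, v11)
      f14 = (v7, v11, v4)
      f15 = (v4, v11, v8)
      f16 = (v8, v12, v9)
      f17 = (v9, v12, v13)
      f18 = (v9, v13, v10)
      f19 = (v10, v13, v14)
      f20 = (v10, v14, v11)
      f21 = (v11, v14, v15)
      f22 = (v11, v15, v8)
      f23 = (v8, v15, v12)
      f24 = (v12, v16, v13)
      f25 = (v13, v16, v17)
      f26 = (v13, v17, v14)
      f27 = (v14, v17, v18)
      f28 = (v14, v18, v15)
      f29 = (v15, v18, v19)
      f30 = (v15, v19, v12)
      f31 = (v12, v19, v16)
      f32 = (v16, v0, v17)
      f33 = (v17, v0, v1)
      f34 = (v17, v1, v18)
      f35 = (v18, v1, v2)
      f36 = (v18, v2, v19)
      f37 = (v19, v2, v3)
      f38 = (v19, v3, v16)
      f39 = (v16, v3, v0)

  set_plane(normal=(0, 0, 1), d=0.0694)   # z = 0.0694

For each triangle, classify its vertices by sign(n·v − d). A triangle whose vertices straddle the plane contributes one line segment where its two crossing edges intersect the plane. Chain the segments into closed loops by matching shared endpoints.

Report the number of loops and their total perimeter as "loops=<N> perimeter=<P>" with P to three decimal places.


Straddling triangles (20 of 40):
  (v0,v4,v1) [--+] → (1.0237, 2.45946, 0.0694)–(2.8106, 0, 0.0694)  len=3.0401
  (v1,v4,v5) [+-+] → (1.0237, 2.45946, 0.0694)–(0.868547, 2.673, 0.0694)  len=0.2640
  (v1,v5,v2) [++-] → (1.43425, 0.213538, 0.0694)–(1.5894, 0, 0.0694)  len=0.2640
  (v2,v5,v6) [-+-] → (1.43425, 0.213538, 0.0694)–(0.491143, 1.5116, 0.0694)  len=1.6045
  (v4,v8,v5) [--+] → (-2.02282, 1.73357, 0.0694)–(0.868547, 2.673, 0.0694)  len=3.0402
  (v5,v8,v9) [+-+] → (-2.02282, 1.73357, 0.0694)–(-2.27385, 1.65201, 0.0694)  len=0.2639
  (v5,v9,v6) [++-] → (0.240119, 1.43004, 0.0694)–(0.491143, 1.5116, 0.0694)  len=0.2639
  (v6,v9,v10) [-+-] → (0.240119, 1.43004, 0.0694)–(-1.28584, 0.934193, 0.0694)  len=1.6045
  (v8,v12,v9) [--+] → (-2.27385, -1.38806, 0.0694)–(-2.27385, 1.65201, 0.0694)  len=3.0401
  (v9,v12,v13) [+-+] → (-2.27385, -1.38806, 0.0694)–(-2.27385, -1.65201, 0.0694)  len=0.2639
  (v9,v13,v10) [++-] → (-1.28584, 0.670248, 0.0694)–(-1.28584, 0.934193, 0.0694)  len=0.2639
  (v10,v13,v14) [-+-] → (-1.28584, 0.670248, 0.0694)–(-1.28584, -0.934193, 0.0694)  len=1.6044
  (v12,v16,v13) [--+] → (0.617523, -2.59143, 0.0694)–(-2.27385, -1.65201, 0.0694)  len=3.0402
  (v13,v16,v17) [+-+] → (0.617523, -2.59143, 0.0694)–(0.868547, -2.673, 0.0694)  len=0.2639
  (v13,v17,v14) [++-] → (-1.03482, -1.01576, 0.0694)–(-1.28584, -0.934193, 0.0694)  len=0.2639
  (v14,v17,v18) [-+-] → (-1.03482, -1.01576, 0.0694)–(0.491143, -1.5116, 0.0694)  len=1.6045
  (v16,v0,v17) [--+] → (2.65545, -0.213538, 0.0694)–(0.868547, -2.673, 0.0694)  len=3.0401
  (v17,v0,v1) [+-+] → (2.65545, -0.213538, 0.0694)–(2.8106, 0, 0.0694)  len=0.2640
  (v17,v1,v18) [++-] → (0.646292, -1.29806, 0.0694)–(0.491143, -1.5116, 0.0694)  len=0.2640
  (v18,v1,v2) [-+-] → (0.646292, -1.29806, 0.0694)–(1.5894, 0, 0.0694)  len=1.6045

Chained into 2 loop(s):
  loop 1: 10 segments, perimeter = 16.5202
  loop 2: 10 segments, perimeter = 9.3422
Total perimeter = 25.862

loops=2 perimeter=25.862
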